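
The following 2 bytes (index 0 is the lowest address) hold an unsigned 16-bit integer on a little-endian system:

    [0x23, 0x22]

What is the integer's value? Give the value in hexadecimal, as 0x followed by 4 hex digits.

Little-endian stores the least-significant byte at the lowest address.
Reassemble most-significant byte first: 22 23 → 0x2223.

0x2223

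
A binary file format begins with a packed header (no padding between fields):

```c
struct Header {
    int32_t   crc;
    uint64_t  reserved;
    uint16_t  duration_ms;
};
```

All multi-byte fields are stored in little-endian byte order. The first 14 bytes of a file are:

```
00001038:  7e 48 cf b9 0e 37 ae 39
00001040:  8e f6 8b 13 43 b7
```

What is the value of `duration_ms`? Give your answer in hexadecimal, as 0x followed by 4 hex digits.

`duration_ms` follows `crc` (4 B), `reserved` (8 B), so it starts at offset 4 + 8 = 12 and occupies 2 bytes.
Bytes at offsets 12..13: 43 B7.
Little-endian stores the least-significant byte at the lowest address.
Reassemble most-significant byte first: B7 43 → 0xB743.

0xB743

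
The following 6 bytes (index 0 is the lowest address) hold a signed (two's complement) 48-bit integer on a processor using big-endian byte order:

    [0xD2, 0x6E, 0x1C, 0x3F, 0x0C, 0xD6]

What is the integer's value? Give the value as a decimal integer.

Big-endian: lowest address holds the most-significant byte.
The bytes are already most-significant first: 0xD26E1C3F0CD6.
Top bit is set, so as a signed 48-bit value this is 0xD26E1C3F0CD6 − 2^48 = -50104614581034.

-50104614581034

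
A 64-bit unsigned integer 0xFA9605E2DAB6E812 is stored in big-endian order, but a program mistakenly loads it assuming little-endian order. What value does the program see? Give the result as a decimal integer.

1362539938490717946

Stored big-endian, the bytes at ascending addresses are FA 96 05 E2 DA B6 E8 12.
Read back as little-endian, the first byte is least significant, giving 0x12E8B6DAE20596FA.
0x12E8B6DAE20596FA = 1362539938490717946.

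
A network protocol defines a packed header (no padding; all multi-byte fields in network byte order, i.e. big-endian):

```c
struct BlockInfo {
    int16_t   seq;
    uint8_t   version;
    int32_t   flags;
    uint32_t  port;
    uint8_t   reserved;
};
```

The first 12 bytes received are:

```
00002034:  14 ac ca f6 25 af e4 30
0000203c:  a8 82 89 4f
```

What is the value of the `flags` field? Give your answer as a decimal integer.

-165302300

`flags` follows `seq` (2 B), `version` (1 B), so it starts at offset 2 + 1 = 3 and occupies 4 bytes.
Bytes at offsets 3..6: F6 25 AF E4.
Big-endian: lowest address holds the most-significant byte.
The bytes are already most-significant first: 0xF625AFE4.
Top bit is set, so as a signed 32-bit value this is 0xF625AFE4 − 2^32 = -165302300.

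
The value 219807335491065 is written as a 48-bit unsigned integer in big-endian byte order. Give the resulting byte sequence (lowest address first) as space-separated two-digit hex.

219807335491065 in hexadecimal, padded to 48 bits, is 0xC7E9E226A5F9.
Split into bytes (most-significant first): C7 E9 E2 26 A5 F9.
Big-endian: lowest address holds the most-significant byte.
So the memory order matches the most-significant-first order: C7 E9 E2 26 A5 F9.

C7 E9 E2 26 A5 F9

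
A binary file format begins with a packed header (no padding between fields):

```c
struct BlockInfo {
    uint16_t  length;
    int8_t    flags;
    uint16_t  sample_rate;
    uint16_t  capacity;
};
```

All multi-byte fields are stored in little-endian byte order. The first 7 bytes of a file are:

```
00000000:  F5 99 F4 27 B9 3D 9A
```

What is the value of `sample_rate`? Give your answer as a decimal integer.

47399

`sample_rate` follows `length` (2 B), `flags` (1 B), so it starts at offset 2 + 1 = 3 and occupies 2 bytes.
Bytes at offsets 3..4: 27 B9.
In little-endian order the low byte comes first in memory.
Reassemble most-significant byte first: B9 27 → 0xB927.
0xB927 = 47399.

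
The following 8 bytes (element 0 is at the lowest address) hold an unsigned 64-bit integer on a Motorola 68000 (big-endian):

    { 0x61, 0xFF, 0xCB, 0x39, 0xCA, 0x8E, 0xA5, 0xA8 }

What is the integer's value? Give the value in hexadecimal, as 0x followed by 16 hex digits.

0x61FFCB39CA8EA5A8

Big-endian: lowest address holds the most-significant byte.
The bytes are already most-significant first: 0x61FFCB39CA8EA5A8.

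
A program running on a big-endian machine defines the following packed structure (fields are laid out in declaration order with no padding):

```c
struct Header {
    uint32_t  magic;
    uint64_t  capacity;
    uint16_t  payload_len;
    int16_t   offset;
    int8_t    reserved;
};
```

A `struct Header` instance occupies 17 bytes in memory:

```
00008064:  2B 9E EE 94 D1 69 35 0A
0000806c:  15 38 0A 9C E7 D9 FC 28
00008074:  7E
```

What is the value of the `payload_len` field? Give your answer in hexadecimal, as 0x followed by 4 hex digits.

`payload_len` follows `magic` (4 B), `capacity` (8 B), so it starts at offset 4 + 8 = 12 and occupies 2 bytes.
Bytes at offsets 12..13: E7 D9.
Big-endian stores the most-significant byte at the lowest address.
The bytes are already most-significant first: 0xE7D9.

0xE7D9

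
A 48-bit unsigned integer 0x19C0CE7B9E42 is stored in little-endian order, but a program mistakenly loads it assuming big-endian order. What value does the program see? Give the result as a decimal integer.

73248449413145

Stored little-endian, the bytes at ascending addresses are 42 9E 7B CE C0 19.
Read back as big-endian, the last byte is least significant, giving 0x429E7BCEC019.
0x429E7BCEC019 = 73248449413145.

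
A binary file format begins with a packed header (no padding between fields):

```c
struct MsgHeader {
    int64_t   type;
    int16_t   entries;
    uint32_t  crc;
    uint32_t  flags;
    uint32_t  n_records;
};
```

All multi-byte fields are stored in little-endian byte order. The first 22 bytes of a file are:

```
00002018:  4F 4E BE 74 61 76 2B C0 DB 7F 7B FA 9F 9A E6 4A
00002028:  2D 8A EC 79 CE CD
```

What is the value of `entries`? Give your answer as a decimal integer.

`entries` follows `type` (8 bytes), so it starts at byte offset 8 and occupies 2 bytes.
Bytes at offsets 8..9: DB 7F.
Little-endian stores the least-significant byte at the lowest address.
Reassemble most-significant byte first: 7F DB → 0x7FDB.
0x7FDB = 32731.

32731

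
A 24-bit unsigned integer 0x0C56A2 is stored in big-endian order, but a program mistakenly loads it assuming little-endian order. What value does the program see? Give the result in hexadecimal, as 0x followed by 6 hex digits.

0xA2560C

Stored big-endian, the bytes at ascending addresses are 0C 56 A2.
Read back as little-endian, the first byte is least significant, giving 0xA2560C.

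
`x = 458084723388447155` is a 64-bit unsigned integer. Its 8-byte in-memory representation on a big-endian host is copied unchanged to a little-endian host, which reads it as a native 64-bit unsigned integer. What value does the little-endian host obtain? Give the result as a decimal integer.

458084723388447155 in 64-bit hexadecimal is 0x065B71A0FE99F9B3.
Stored big-endian, the bytes at ascending addresses are 06 5B 71 A0 FE 99 F9 B3.
Read back as little-endian, the first byte is least significant, giving 0xB3F999FEA0715B06.
0xB3F999FEA0715B06 = 12968565920882580230.

12968565920882580230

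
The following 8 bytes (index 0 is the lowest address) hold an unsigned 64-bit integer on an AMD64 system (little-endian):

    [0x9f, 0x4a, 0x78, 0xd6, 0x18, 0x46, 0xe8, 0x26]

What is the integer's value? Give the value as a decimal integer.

Little-endian stores the least-significant byte at the lowest address.
Reassemble most-significant byte first: 26 E8 46 18 D6 78 4A 9F → 0x26E84618D6784A9F.
0x26E84618D6784A9F = 2803567840529500831.

2803567840529500831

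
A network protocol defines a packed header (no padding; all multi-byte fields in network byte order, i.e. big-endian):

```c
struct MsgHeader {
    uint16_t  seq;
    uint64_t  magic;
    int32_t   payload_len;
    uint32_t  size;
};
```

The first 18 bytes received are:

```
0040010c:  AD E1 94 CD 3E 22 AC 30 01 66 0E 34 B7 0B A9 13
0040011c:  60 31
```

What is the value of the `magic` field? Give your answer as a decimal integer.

10722294606477656422

`magic` follows `seq` (2 bytes), so it starts at byte offset 2 and occupies 8 bytes.
Bytes at offsets 2..9: 94 CD 3E 22 AC 30 01 66.
In big-endian order the high byte comes first in memory.
The bytes are already most-significant first: 0x94CD3E22AC300166.
0x94CD3E22AC300166 = 10722294606477656422.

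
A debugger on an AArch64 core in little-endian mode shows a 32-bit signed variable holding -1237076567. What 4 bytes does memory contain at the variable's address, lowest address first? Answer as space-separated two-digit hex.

Two's complement of -1237076567 in 32 bits: 1237076567 = 0x49BC4A57; invert → 0xB643B5A8; add 1 → 0xB643B5A9.
Split into bytes (most-significant first): B6 43 B5 A9.
Little-endian stores the least-significant byte at the lowest address.
So at ascending addresses the bytes are A9 B5 43 B6.

A9 B5 43 B6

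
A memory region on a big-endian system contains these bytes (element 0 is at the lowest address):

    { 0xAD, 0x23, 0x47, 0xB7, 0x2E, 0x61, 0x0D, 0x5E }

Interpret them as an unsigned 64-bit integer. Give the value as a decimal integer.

12475894244829105502

In big-endian order the high byte comes first in memory.
The bytes are already most-significant first: 0xAD2347B72E610D5E.
0xAD2347B72E610D5E = 12475894244829105502.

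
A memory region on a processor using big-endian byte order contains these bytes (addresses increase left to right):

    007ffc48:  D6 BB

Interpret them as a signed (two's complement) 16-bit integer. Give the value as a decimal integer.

In big-endian order the high byte comes first in memory.
The bytes are already most-significant first: 0xD6BB.
Top bit is set, so as a signed 16-bit value this is 0xD6BB − 2^16 = -10565.

-10565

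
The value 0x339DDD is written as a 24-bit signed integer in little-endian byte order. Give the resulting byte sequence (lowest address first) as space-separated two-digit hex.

DD 9D 33

Split into bytes (most-significant first): 33 9D DD.
In little-endian order the low byte comes first in memory.
So at ascending addresses the bytes are DD 9D 33.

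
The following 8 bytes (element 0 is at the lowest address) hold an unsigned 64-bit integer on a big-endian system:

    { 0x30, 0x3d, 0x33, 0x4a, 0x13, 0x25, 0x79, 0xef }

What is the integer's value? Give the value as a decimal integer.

3475990880641710575

Big-endian stores the most-significant byte at the lowest address.
The bytes are already most-significant first: 0x303D334A132579EF.
0x303D334A132579EF = 3475990880641710575.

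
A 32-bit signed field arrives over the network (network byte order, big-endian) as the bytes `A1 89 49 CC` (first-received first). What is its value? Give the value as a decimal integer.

-1584838196

Big-endian: lowest address holds the most-significant byte.
The bytes are already most-significant first: 0xA18949CC.
Top bit is set, so as a signed 32-bit value this is 0xA18949CC − 2^32 = -1584838196.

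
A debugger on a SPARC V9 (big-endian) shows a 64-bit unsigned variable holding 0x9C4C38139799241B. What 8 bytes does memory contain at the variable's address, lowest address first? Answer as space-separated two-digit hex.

9C 4C 38 13 97 99 24 1B

Split into bytes (most-significant first): 9C 4C 38 13 97 99 24 1B.
Big-endian stores the most-significant byte at the lowest address.
So the memory order matches the most-significant-first order: 9C 4C 38 13 97 99 24 1B.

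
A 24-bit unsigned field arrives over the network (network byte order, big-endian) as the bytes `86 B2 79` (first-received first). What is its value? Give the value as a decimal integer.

Big-endian stores the most-significant byte at the lowest address.
The bytes are already most-significant first: 0x86B279.
0x86B279 = 8827513.

8827513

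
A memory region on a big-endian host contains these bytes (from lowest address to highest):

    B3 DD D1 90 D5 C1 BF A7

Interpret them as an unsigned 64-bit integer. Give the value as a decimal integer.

Big-endian stores the most-significant byte at the lowest address.
The bytes are already most-significant first: 0xB3DDD190D5C1BFA7.
0xB3DDD190D5C1BFA7 = 12960745722633895847.

12960745722633895847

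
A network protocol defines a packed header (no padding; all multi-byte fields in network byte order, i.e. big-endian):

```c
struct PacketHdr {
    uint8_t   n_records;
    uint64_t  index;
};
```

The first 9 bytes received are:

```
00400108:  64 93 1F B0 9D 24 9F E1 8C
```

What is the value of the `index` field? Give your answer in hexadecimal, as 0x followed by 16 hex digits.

`index` follows `n_records` (1 byte), so it starts at byte offset 1 and occupies 8 bytes.
Bytes at offsets 1..8: 93 1F B0 9D 24 9F E1 8C.
Big-endian: lowest address holds the most-significant byte.
The bytes are already most-significant first: 0x931FB09D249FE18C.

0x931FB09D249FE18C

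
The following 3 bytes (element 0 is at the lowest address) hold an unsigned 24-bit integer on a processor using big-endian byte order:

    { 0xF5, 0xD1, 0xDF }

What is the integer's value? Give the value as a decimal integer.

16110047

In big-endian order the high byte comes first in memory.
The bytes are already most-significant first: 0xF5D1DF.
0xF5D1DF = 16110047.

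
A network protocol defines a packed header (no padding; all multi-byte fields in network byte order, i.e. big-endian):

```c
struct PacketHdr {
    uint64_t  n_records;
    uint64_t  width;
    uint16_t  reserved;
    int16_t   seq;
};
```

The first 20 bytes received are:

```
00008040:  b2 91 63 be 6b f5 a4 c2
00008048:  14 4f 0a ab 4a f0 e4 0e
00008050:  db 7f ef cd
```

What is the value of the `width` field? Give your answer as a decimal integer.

`width` follows `n_records` (8 bytes), so it starts at byte offset 8 and occupies 8 bytes.
Bytes at offsets 8..15: 14 4F 0A AB 4A F0 E4 0E.
In big-endian order the high byte comes first in memory.
The bytes are already most-significant first: 0x144F0AAB4AF0E40E.
0x144F0AAB4AF0E40E = 1463400134731686926.

1463400134731686926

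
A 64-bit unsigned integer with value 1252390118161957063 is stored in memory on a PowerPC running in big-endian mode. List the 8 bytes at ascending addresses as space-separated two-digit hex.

11 61 62 2D 51 40 C0 C7

1252390118161957063 in hexadecimal, padded to 64 bits, is 0x1161622D5140C0C7.
Split into bytes (most-significant first): 11 61 62 2D 51 40 C0 C7.
Big-endian stores the most-significant byte at the lowest address.
So the memory order matches the most-significant-first order: 11 61 62 2D 51 40 C0 C7.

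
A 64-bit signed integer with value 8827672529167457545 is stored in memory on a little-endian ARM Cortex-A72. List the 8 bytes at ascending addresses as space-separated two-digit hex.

09 1D 80 EE 64 31 82 7A

8827672529167457545 in hexadecimal, padded to 64 bits, is 0x7A823164EE801D09.
Split into bytes (most-significant first): 7A 82 31 64 EE 80 1D 09.
Little-endian: lowest address holds the least-significant byte.
So at ascending addresses the bytes are 09 1D 80 EE 64 31 82 7A.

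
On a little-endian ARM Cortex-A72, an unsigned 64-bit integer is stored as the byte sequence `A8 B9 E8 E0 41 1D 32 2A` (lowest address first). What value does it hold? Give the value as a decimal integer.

In little-endian order the low byte comes first in memory.
Reassemble most-significant byte first: 2A 32 1D 41 E0 E8 B9 A8 → 0x2A321D41E0E8B9A8.
0x2A321D41E0E8B9A8 = 3040524867211934120.

3040524867211934120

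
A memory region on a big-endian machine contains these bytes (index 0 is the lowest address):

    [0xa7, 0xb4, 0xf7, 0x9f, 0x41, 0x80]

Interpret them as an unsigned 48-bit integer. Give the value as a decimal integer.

In big-endian order the high byte comes first in memory.
The bytes are already most-significant first: 0xA7B4F79F4180.
0xA7B4F79F4180 = 184395690361216.

184395690361216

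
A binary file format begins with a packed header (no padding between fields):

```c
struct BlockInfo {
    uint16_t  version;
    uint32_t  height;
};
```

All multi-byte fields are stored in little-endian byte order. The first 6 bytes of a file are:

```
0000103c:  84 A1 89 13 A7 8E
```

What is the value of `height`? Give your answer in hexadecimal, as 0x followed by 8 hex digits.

0x8EA71389

`height` follows `version` (2 bytes), so it starts at byte offset 2 and occupies 4 bytes.
Bytes at offsets 2..5: 89 13 A7 8E.
Little-endian stores the least-significant byte at the lowest address.
Reassemble most-significant byte first: 8E A7 13 89 → 0x8EA71389.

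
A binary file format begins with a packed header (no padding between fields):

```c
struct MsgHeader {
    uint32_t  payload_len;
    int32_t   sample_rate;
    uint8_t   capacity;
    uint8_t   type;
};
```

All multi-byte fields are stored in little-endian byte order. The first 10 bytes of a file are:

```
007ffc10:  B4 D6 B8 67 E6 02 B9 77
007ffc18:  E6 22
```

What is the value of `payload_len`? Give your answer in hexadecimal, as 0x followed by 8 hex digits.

0x67B8D6B4

`payload_len` is the first field, at byte offset 0, occupying 4 bytes.
Bytes at offsets 0..3: B4 D6 B8 67.
In little-endian order the low byte comes first in memory.
Reassemble most-significant byte first: 67 B8 D6 B4 → 0x67B8D6B4.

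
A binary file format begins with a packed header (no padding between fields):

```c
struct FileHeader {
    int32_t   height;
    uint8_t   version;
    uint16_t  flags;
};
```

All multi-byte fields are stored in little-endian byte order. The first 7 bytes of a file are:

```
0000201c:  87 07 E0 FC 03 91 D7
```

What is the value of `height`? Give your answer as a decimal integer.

`height` is the first field, at byte offset 0, occupying 4 bytes.
Bytes at offsets 0..3: 87 07 E0 FC.
Little-endian: lowest address holds the least-significant byte.
Reassemble most-significant byte first: FC E0 07 87 → 0xFCE00787.
Top bit is set, so as a signed 32-bit value this is 0xFCE00787 − 2^32 = -52426873.

-52426873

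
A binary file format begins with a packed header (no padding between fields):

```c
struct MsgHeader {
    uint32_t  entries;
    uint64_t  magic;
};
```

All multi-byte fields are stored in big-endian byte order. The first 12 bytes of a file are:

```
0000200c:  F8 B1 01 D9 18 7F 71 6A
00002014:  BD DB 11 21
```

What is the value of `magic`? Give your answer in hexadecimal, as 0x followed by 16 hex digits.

0x187F716ABDDB1121

`magic` follows `entries` (4 bytes), so it starts at byte offset 4 and occupies 8 bytes.
Bytes at offsets 4..11: 18 7F 71 6A BD DB 11 21.
In big-endian order the high byte comes first in memory.
The bytes are already most-significant first: 0x187F716ABDDB1121.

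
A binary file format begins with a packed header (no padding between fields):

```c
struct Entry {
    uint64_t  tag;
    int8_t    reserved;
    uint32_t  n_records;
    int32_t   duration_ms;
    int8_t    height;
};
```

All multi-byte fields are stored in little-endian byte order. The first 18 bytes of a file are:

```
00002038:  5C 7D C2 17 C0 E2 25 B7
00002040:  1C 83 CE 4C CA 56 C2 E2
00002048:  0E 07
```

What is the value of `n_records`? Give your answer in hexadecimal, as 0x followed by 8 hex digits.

`n_records` follows `tag` (8 B), `reserved` (1 B), so it starts at offset 8 + 1 = 9 and occupies 4 bytes.
Bytes at offsets 9..12: 83 CE 4C CA.
Little-endian stores the least-significant byte at the lowest address.
Reassemble most-significant byte first: CA 4C CE 83 → 0xCA4CCE83.

0xCA4CCE83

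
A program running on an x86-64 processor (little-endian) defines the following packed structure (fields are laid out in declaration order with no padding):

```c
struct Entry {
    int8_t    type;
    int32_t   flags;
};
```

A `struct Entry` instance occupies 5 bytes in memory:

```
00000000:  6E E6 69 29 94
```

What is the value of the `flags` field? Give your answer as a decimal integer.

`flags` follows `type` (1 byte), so it starts at byte offset 1 and occupies 4 bytes.
Bytes at offsets 1..4: E6 69 29 94.
Little-endian: lowest address holds the least-significant byte.
Reassemble most-significant byte first: 94 29 69 E6 → 0x942969E6.
Top bit is set, so as a signed 32-bit value this is 0x942969E6 − 2^32 = -1809225242.

-1809225242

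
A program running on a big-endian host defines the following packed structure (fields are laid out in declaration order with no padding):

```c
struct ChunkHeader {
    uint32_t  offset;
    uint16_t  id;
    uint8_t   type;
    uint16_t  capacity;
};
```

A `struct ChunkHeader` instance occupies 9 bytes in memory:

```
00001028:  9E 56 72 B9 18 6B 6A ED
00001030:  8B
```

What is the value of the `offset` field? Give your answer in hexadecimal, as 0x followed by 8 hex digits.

0x9E5672B9

`offset` is the first field, at byte offset 0, occupying 4 bytes.
Bytes at offsets 0..3: 9E 56 72 B9.
In big-endian order the high byte comes first in memory.
The bytes are already most-significant first: 0x9E5672B9.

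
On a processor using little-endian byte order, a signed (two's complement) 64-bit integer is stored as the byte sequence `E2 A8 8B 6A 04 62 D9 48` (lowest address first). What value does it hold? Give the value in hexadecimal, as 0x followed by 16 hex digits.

Little-endian stores the least-significant byte at the lowest address.
Reassemble most-significant byte first: 48 D9 62 04 6A 8B A8 E2 → 0x48D962046A8BA8E2.

0x48D962046A8BA8E2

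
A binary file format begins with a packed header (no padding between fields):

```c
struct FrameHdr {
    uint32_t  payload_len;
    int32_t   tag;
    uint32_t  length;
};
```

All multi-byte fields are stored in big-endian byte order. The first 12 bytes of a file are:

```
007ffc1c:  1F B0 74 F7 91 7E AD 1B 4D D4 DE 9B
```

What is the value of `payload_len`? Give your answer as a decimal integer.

531657975

`payload_len` is the first field, at byte offset 0, occupying 4 bytes.
Bytes at offsets 0..3: 1F B0 74 F7.
In big-endian order the high byte comes first in memory.
The bytes are already most-significant first: 0x1FB074F7.
0x1FB074F7 = 531657975.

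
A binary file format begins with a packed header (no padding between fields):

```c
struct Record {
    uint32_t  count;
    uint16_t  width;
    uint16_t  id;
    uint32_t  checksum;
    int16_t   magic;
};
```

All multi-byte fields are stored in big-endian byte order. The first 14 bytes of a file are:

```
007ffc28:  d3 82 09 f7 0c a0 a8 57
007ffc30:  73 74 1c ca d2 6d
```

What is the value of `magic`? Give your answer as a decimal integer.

`magic` follows `count` (4 B), `width` (2 B), `id` (2 B), `checksum` (4 B), so it starts at offset 4 + 2 + 2 + 4 = 12 and occupies 2 bytes.
Bytes at offsets 12..13: D2 6D.
Big-endian: lowest address holds the most-significant byte.
The bytes are already most-significant first: 0xD26D.
Top bit is set, so as a signed 16-bit value this is 0xD26D − 2^16 = -11667.

-11667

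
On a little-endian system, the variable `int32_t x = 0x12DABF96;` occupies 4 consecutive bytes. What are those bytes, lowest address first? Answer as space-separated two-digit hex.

96 BF DA 12

Split into bytes (most-significant first): 12 DA BF 96.
In little-endian order the low byte comes first in memory.
So at ascending addresses the bytes are 96 BF DA 12.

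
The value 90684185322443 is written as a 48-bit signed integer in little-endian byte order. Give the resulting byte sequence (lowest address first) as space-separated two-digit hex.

CB 23 A7 0E 7A 52

90684185322443 in hexadecimal, padded to 48 bits, is 0x527A0EA723CB.
Split into bytes (most-significant first): 52 7A 0E A7 23 CB.
In little-endian order the low byte comes first in memory.
So at ascending addresses the bytes are CB 23 A7 0E 7A 52.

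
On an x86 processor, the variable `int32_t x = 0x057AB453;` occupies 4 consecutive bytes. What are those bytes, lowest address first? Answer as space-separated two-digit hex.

Split into bytes (most-significant first): 05 7A B4 53.
Little-endian stores the least-significant byte at the lowest address.
So at ascending addresses the bytes are 53 B4 7A 05.

53 B4 7A 05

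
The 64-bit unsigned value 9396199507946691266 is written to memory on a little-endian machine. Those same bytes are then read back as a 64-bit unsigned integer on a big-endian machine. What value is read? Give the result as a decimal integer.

9396199507946691266 in 64-bit hexadecimal is 0x826601AB55DCDAC2.
Stored little-endian, the bytes at ascending addresses are C2 DA DC 55 AB 01 66 82.
Read back as big-endian, the last byte is least significant, giving 0xC2DADC55AB016682.
0xC2DADC55AB016682 = 14040777048780269186.

14040777048780269186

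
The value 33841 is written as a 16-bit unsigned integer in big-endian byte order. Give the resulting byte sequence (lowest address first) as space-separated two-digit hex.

84 31

33841 in hexadecimal, padded to 16 bits, is 0x8431.
Split into bytes (most-significant first): 84 31.
Big-endian: lowest address holds the most-significant byte.
So the memory order matches the most-significant-first order: 84 31.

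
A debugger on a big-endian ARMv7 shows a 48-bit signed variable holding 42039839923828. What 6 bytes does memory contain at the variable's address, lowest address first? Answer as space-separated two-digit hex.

26 3C 29 B9 9E 74

42039839923828 in hexadecimal, padded to 48 bits, is 0x263C29B99E74.
Split into bytes (most-significant first): 26 3C 29 B9 9E 74.
In big-endian order the high byte comes first in memory.
So the memory order matches the most-significant-first order: 26 3C 29 B9 9E 74.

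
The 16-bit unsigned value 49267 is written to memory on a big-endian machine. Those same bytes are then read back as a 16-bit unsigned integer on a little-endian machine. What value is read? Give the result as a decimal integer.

29632

49267 in 16-bit hexadecimal is 0xC073.
Stored big-endian, the bytes at ascending addresses are C0 73.
Read back as little-endian, the first byte is least significant, giving 0x73C0.
0x73C0 = 29632.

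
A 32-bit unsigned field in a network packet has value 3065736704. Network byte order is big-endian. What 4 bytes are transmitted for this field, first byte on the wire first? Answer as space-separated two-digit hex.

B6 BB 6E 00

3065736704 in hexadecimal, padded to 32 bits, is 0xB6BB6E00.
Split into bytes (most-significant first): B6 BB 6E 00.
Big-endian stores the most-significant byte at the lowest address.
So the memory order matches the most-significant-first order: B6 BB 6E 00.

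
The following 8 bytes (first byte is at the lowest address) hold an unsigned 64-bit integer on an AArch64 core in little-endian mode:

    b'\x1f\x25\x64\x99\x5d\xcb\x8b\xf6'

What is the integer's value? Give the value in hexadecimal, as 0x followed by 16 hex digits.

0xF68BCB5D9964251F

In little-endian order the low byte comes first in memory.
Reassemble most-significant byte first: F6 8B CB 5D 99 64 25 1F → 0xF68BCB5D9964251F.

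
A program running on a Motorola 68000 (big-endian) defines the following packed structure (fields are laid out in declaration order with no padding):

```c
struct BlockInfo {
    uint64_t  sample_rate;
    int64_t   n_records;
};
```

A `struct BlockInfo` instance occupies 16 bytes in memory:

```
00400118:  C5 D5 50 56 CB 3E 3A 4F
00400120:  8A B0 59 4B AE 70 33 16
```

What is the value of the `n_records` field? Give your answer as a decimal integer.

`n_records` follows `sample_rate` (8 bytes), so it starts at byte offset 8 and occupies 8 bytes.
Bytes at offsets 8..15: 8A B0 59 4B AE 70 33 16.
Big-endian: lowest address holds the most-significant byte.
The bytes are already most-significant first: 0x8AB0594BAE703316.
Top bit is set, so as a signed 64-bit value this is 0x8AB0594BAE703316 − 2^64 = -8453158318990413034.

-8453158318990413034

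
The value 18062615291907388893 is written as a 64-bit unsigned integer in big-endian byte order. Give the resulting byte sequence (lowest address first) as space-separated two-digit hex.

FA AB 4C E8 7C AD B5 DD

18062615291907388893 in hexadecimal, padded to 64 bits, is 0xFAAB4CE87CADB5DD.
Split into bytes (most-significant first): FA AB 4C E8 7C AD B5 DD.
Big-endian: lowest address holds the most-significant byte.
So the memory order matches the most-significant-first order: FA AB 4C E8 7C AD B5 DD.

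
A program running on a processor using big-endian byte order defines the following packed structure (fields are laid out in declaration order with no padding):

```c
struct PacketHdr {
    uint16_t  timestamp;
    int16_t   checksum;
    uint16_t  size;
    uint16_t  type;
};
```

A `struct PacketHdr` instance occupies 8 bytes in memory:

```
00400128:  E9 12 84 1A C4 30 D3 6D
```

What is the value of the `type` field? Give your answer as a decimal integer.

`type` follows `timestamp` (2 B), `checksum` (2 B), `size` (2 B), so it starts at offset 2 + 2 + 2 = 6 and occupies 2 bytes.
Bytes at offsets 6..7: D3 6D.
Big-endian: lowest address holds the most-significant byte.
The bytes are already most-significant first: 0xD36D.
0xD36D = 54125.

54125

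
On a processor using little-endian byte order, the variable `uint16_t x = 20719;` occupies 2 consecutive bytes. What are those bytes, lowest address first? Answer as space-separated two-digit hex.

20719 in hexadecimal, padded to 16 bits, is 0x50EF.
Split into bytes (most-significant first): 50 EF.
In little-endian order the low byte comes first in memory.
So at ascending addresses the bytes are EF 50.

EF 50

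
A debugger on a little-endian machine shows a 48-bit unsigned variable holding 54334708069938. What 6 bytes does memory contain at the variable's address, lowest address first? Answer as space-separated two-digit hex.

32 36 F9 C8 6A 31

54334708069938 in hexadecimal, padded to 48 bits, is 0x316AC8F93632.
Split into bytes (most-significant first): 31 6A C8 F9 36 32.
Little-endian stores the least-significant byte at the lowest address.
So at ascending addresses the bytes are 32 36 F9 C8 6A 31.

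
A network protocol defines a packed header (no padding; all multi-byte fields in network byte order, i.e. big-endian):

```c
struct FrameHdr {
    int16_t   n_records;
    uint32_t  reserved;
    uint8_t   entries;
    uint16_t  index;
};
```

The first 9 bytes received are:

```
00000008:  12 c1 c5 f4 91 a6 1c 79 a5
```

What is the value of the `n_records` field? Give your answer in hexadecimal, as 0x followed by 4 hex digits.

`n_records` is the first field, at byte offset 0, occupying 2 bytes.
Bytes at offsets 0..1: 12 C1.
Big-endian: lowest address holds the most-significant byte.
The bytes are already most-significant first: 0x12C1.

0x12C1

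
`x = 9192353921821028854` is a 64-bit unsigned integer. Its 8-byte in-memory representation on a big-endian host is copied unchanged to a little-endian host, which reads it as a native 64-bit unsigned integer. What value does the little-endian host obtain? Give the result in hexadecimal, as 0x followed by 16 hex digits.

0xF6B1CF4F30CD917F

9192353921821028854 in 64-bit hexadecimal is 0x7F91CD304FCFB1F6.
Stored big-endian, the bytes at ascending addresses are 7F 91 CD 30 4F CF B1 F6.
Read back as little-endian, the first byte is least significant, giving 0xF6B1CF4F30CD917F.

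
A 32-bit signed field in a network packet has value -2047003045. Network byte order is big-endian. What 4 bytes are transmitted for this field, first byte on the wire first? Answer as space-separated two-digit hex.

85 FD 36 5B

Two's complement of -2047003045 in 32 bits: 2047003045 = 0x7A02C9A5; invert → 0x85FD365A; add 1 → 0x85FD365B.
Split into bytes (most-significant first): 85 FD 36 5B.
Big-endian: lowest address holds the most-significant byte.
So the memory order matches the most-significant-first order: 85 FD 36 5B.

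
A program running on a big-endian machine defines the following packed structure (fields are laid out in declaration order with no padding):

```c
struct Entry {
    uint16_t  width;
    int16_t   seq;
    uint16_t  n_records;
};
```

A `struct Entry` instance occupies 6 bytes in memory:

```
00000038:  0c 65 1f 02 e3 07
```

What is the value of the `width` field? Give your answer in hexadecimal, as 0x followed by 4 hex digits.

0x0C65

`width` is the first field, at byte offset 0, occupying 2 bytes.
Bytes at offsets 0..1: 0C 65.
Big-endian stores the most-significant byte at the lowest address.
The bytes are already most-significant first: 0x0C65.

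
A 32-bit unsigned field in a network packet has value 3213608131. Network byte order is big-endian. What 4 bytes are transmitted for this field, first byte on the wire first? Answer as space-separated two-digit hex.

BF 8B C4 C3

3213608131 in hexadecimal, padded to 32 bits, is 0xBF8BC4C3.
Split into bytes (most-significant first): BF 8B C4 C3.
Big-endian stores the most-significant byte at the lowest address.
So the memory order matches the most-significant-first order: BF 8B C4 C3.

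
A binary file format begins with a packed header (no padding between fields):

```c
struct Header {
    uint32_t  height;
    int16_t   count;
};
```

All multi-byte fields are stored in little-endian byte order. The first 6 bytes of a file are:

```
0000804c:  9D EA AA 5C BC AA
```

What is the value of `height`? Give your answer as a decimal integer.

`height` is the first field, at byte offset 0, occupying 4 bytes.
Bytes at offsets 0..3: 9D EA AA 5C.
In little-endian order the low byte comes first in memory.
Reassemble most-significant byte first: 5C AA EA 9D → 0x5CAAEA9D.
0x5CAAEA9D = 1554705053.

1554705053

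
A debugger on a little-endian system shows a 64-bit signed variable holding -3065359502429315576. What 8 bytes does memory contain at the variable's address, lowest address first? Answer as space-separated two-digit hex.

08 1E D5 04 C6 A7 75 D5

Two's complement of -3065359502429315576 in 64 bits: 3065359502429315576 = 0x2A8A5839FB2AE1F8; invert → 0xD575A7C604D51E07; add 1 → 0xD575A7C604D51E08.
Split into bytes (most-significant first): D5 75 A7 C6 04 D5 1E 08.
Little-endian: lowest address holds the least-significant byte.
So at ascending addresses the bytes are 08 1E D5 04 C6 A7 75 D5.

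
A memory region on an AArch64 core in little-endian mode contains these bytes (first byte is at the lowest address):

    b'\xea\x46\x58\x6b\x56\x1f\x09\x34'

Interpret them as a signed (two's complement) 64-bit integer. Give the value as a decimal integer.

3749562620791244522

In little-endian order the low byte comes first in memory.
Reassemble most-significant byte first: 34 09 1F 56 6B 58 46 EA → 0x34091F566B5846EA.
0x34091F566B5846EA = 3749562620791244522.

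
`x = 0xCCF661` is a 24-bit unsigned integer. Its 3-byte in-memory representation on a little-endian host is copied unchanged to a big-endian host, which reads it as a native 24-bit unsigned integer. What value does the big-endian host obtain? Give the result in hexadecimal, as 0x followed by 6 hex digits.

Stored little-endian, the bytes at ascending addresses are 61 F6 CC.
Read back as big-endian, the last byte is least significant, giving 0x61F6CC.

0x61F6CC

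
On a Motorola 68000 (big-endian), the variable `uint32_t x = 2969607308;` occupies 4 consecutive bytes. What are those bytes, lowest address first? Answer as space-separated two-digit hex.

2969607308 in hexadecimal, padded to 32 bits, is 0xB1009C8C.
Split into bytes (most-significant first): B1 00 9C 8C.
Big-endian stores the most-significant byte at the lowest address.
So the memory order matches the most-significant-first order: B1 00 9C 8C.

B1 00 9C 8C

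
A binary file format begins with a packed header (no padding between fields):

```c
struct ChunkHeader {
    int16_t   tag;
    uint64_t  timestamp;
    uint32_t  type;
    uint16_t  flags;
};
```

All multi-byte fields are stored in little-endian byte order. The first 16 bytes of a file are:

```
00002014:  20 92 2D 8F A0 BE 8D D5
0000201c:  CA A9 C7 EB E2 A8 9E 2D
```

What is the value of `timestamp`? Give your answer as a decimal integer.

`timestamp` follows `tag` (2 bytes), so it starts at byte offset 2 and occupies 8 bytes.
Bytes at offsets 2..9: 2D 8F A0 BE 8D D5 CA A9.
Little-endian: lowest address holds the least-significant byte.
Reassemble most-significant byte first: A9 CA D5 8D BE A0 8F 2D → 0xA9CAD58DBEA08F2D.
0xA9CAD58DBEA08F2D = 12234826142470672173.

12234826142470672173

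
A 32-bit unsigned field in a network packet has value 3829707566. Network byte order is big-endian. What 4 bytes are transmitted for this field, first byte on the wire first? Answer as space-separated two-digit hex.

E4 44 B3 2E

3829707566 in hexadecimal, padded to 32 bits, is 0xE444B32E.
Split into bytes (most-significant first): E4 44 B3 2E.
Big-endian stores the most-significant byte at the lowest address.
So the memory order matches the most-significant-first order: E4 44 B3 2E.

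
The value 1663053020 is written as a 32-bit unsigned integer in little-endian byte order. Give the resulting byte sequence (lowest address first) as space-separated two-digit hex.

1663053020 in hexadecimal, padded to 32 bits, is 0x63202CDC.
Split into bytes (most-significant first): 63 20 2C DC.
Little-endian stores the least-significant byte at the lowest address.
So at ascending addresses the bytes are DC 2C 20 63.

DC 2C 20 63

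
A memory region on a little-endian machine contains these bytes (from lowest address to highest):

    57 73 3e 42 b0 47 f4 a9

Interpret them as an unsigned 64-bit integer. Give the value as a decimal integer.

Little-endian: lowest address holds the least-significant byte.
Reassemble most-significant byte first: A9 F4 47 B0 42 3E 73 57 → 0xA9F447B0423E7357.
0xA9F447B0423E7357 = 12246492109078426455.

12246492109078426455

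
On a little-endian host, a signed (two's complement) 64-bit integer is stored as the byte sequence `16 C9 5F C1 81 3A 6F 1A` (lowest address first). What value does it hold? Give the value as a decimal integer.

In little-endian order the low byte comes first in memory.
Reassemble most-significant byte first: 1A 6F 3A 81 C1 5F C9 16 → 0x1A6F3A81C15FC916.
0x1A6F3A81C15FC916 = 1904805496370481430.

1904805496370481430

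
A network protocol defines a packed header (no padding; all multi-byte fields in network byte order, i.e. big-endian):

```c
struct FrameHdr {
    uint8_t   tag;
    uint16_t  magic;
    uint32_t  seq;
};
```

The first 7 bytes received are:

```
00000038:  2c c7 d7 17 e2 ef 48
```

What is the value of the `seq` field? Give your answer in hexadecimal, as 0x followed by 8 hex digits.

`seq` follows `tag` (1 B), `magic` (2 B), so it starts at offset 1 + 2 = 3 and occupies 4 bytes.
Bytes at offsets 3..6: 17 E2 EF 48.
In big-endian order the high byte comes first in memory.
The bytes are already most-significant first: 0x17E2EF48.

0x17E2EF48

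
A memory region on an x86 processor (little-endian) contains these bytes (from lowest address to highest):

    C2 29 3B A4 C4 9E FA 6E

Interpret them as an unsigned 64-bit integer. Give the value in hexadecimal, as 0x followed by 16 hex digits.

0x6EFA9EC4A43B29C2

Little-endian stores the least-significant byte at the lowest address.
Reassemble most-significant byte first: 6E FA 9E C4 A4 3B 29 C2 → 0x6EFA9EC4A43B29C2.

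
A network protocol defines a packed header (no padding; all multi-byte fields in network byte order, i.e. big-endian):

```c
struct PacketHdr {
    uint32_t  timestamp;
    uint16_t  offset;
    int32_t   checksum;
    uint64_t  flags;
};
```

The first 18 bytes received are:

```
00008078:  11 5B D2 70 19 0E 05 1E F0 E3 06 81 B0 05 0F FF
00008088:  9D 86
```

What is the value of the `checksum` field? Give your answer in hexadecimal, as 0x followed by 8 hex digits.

`checksum` follows `timestamp` (4 B), `offset` (2 B), so it starts at offset 4 + 2 = 6 and occupies 4 bytes.
Bytes at offsets 6..9: 05 1E F0 E3.
Big-endian stores the most-significant byte at the lowest address.
The bytes are already most-significant first: 0x051EF0E3.

0x051EF0E3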